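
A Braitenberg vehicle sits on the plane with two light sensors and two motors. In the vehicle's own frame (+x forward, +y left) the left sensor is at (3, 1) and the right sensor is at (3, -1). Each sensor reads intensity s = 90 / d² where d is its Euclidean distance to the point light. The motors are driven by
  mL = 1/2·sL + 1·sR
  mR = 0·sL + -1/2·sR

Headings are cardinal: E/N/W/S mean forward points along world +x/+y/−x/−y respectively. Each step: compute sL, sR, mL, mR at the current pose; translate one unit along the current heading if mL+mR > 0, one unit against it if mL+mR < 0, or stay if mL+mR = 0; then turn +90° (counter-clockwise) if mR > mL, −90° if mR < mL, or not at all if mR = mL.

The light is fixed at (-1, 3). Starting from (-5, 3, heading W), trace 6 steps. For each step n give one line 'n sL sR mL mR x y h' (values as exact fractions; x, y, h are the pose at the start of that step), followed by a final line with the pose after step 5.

n=0: pose=(-5,3,W); sL=9/5, sR=9/5; mL=27/10, mR=-9/10; mL+mR=9/5 → advance +1; mR−mL=-18/5 → turn -1·90°
n=1: pose=(-6,3,N); sL=2, sR=18/5; mL=23/5, mR=-9/5; mL+mR=14/5 → advance +1; mR−mL=-32/5 → turn -1·90°
n=2: pose=(-6,4,E); sL=45/4, sR=45/2; mL=225/8, mR=-45/4; mL+mR=135/8 → advance +1; mR−mL=-315/8 → turn -1·90°
n=3: pose=(-5,4,S); sL=90/13, sR=90/29; mL=2475/377, mR=-45/29; mL+mR=1890/377 → advance +1; mR−mL=-3060/377 → turn -1·90°
n=4: pose=(-5,3,W); sL=9/5, sR=9/5; mL=27/10, mR=-9/10; mL+mR=9/5 → advance +1; mR−mL=-18/5 → turn -1·90°
n=5: pose=(-6,3,N); sL=2, sR=18/5; mL=23/5, mR=-9/5; mL+mR=14/5 → advance +1; mR−mL=-32/5 → turn -1·90°

0 9/5 9/5 27/10 -9/10 -5 3 W
1 2 18/5 23/5 -9/5 -6 3 N
2 45/4 45/2 225/8 -45/4 -6 4 E
3 90/13 90/29 2475/377 -45/29 -5 4 S
4 9/5 9/5 27/10 -9/10 -5 3 W
5 2 18/5 23/5 -9/5 -6 3 N
final -6 4 E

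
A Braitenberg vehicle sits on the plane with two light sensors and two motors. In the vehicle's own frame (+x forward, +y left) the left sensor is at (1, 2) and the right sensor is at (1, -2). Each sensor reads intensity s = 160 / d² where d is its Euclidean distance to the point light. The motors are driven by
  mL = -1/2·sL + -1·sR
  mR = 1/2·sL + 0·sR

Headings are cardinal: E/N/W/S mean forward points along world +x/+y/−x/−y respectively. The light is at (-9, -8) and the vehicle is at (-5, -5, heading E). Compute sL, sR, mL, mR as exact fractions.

16/5 80/13 -504/65 8/5

left sensor world pos  = (-4, -3); dL² = 50
right sensor world pos = (-4, -7); dR² = 26
sL = 160/50 = 16/5
sR = 160/26 = 80/13
mL = -1/2·sL + -1·sR = -504/65
mR = 1/2·sL + 0·sR = 8/5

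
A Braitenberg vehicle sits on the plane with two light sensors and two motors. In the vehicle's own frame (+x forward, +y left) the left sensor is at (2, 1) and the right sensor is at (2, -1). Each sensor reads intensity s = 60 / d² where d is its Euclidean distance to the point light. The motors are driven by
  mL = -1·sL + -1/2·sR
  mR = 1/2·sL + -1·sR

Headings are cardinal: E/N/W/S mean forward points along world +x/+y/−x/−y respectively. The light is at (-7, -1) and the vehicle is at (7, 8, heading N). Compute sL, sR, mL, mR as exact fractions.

left sensor world pos  = (6, 10); dL² = 290
right sensor world pos = (8, 10); dR² = 346
sL = 60/290 = 6/29
sR = 60/346 = 30/173
mL = -1·sL + -1/2·sR = -1473/5017
mR = 1/2·sL + -1·sR = -351/5017

6/29 30/173 -1473/5017 -351/5017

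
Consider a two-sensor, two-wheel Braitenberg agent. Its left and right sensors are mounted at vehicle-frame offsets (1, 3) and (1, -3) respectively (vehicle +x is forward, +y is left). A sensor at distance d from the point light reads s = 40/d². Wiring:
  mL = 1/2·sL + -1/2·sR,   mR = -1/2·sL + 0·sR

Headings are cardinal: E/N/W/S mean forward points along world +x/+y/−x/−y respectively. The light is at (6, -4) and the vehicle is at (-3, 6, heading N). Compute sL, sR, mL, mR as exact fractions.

8/53 40/157 -432/8321 -4/53

left sensor world pos  = (-6, 7); dL² = 265
right sensor world pos = (0, 7); dR² = 157
sL = 40/265 = 8/53
sR = 40/157 = 40/157
mL = 1/2·sL + -1/2·sR = -432/8321
mR = -1/2·sL + 0·sR = -4/53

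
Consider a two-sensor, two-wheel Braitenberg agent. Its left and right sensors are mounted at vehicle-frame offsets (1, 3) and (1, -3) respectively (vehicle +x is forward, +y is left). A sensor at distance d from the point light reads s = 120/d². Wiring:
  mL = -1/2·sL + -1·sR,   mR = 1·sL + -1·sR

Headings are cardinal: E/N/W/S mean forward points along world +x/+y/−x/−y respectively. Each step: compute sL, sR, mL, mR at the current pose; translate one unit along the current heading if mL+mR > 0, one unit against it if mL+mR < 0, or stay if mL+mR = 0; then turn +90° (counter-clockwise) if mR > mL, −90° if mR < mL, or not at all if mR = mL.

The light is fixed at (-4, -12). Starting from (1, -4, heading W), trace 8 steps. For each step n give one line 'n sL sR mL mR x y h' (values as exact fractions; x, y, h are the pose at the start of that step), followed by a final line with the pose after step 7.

n=0: pose=(1,-4,W); sL=120/41, sR=120/137; mL=-13140/5617, mR=11520/5617; mL+mR=-1620/5617 → advance -1; mR−mL=180/41 → turn +1·90°
n=1: pose=(2,-4,S); sL=12/13, sR=60/29; mL=-954/377, mR=-432/377; mL+mR=-1386/377 → advance -1; mR−mL=18/13 → turn +1·90°
n=2: pose=(2,-3,E); sL=120/193, sR=24/17; mL=-5652/3281, mR=-2592/3281; mL+mR=-8244/3281 → advance -1; mR−mL=180/193 → turn +1·90°
n=3: pose=(1,-3,N); sL=15/13, sR=30/41; mL=-1395/1066, mR=225/533; mL+mR=-945/1066 → advance -1; mR−mL=45/26 → turn +1·90°
n=4: pose=(1,-4,W); sL=120/41, sR=120/137; mL=-13140/5617, mR=11520/5617; mL+mR=-1620/5617 → advance -1; mR−mL=180/41 → turn +1·90°
n=5: pose=(2,-4,S); sL=12/13, sR=60/29; mL=-954/377, mR=-432/377; mL+mR=-1386/377 → advance -1; mR−mL=18/13 → turn +1·90°
n=6: pose=(2,-3,E); sL=120/193, sR=24/17; mL=-5652/3281, mR=-2592/3281; mL+mR=-8244/3281 → advance -1; mR−mL=180/193 → turn +1·90°
n=7: pose=(1,-3,N); sL=15/13, sR=30/41; mL=-1395/1066, mR=225/533; mL+mR=-945/1066 → advance -1; mR−mL=45/26 → turn +1·90°

0 120/41 120/137 -13140/5617 11520/5617 1 -4 W
1 12/13 60/29 -954/377 -432/377 2 -4 S
2 120/193 24/17 -5652/3281 -2592/3281 2 -3 E
3 15/13 30/41 -1395/1066 225/533 1 -3 N
4 120/41 120/137 -13140/5617 11520/5617 1 -4 W
5 12/13 60/29 -954/377 -432/377 2 -4 S
6 120/193 24/17 -5652/3281 -2592/3281 2 -3 E
7 15/13 30/41 -1395/1066 225/533 1 -3 N
final 1 -4 W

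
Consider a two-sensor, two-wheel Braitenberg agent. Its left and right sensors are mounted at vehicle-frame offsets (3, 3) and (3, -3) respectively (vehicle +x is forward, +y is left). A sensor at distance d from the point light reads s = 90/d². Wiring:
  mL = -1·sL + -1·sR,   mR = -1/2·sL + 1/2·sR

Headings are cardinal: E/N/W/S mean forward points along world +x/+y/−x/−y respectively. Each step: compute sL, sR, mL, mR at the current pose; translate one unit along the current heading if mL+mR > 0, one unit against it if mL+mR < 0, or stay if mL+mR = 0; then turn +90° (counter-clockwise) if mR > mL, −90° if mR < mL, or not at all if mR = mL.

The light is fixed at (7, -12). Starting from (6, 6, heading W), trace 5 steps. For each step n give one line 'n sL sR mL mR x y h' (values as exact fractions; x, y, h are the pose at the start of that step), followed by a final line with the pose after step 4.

0 90/241 90/457 -62820/110137 -9720/110137 6 6 W
1 5/13 5/13 -10/13 0 7 6 S
2 90/493 18/53 -13644/26129 2052/26129 7 7 E
3 9/50 45/244 -2223/6100 27/12200 6 7 N
4 90/241 90/457 -62820/110137 -9720/110137 6 6 W
final 7 6 S

n=0: pose=(6,6,W); sL=90/241, sR=90/457; mL=-62820/110137, mR=-9720/110137; mL+mR=-72540/110137 → advance -1; mR−mL=53100/110137 → turn +1·90°
n=1: pose=(7,6,S); sL=5/13, sR=5/13; mL=-10/13, mR=0; mL+mR=-10/13 → advance -1; mR−mL=10/13 → turn +1·90°
n=2: pose=(7,7,E); sL=90/493, sR=18/53; mL=-13644/26129, mR=2052/26129; mL+mR=-11592/26129 → advance -1; mR−mL=15696/26129 → turn +1·90°
n=3: pose=(6,7,N); sL=9/50, sR=45/244; mL=-2223/6100, mR=27/12200; mL+mR=-4419/12200 → advance -1; mR−mL=4473/12200 → turn +1·90°
n=4: pose=(6,6,W); sL=90/241, sR=90/457; mL=-62820/110137, mR=-9720/110137; mL+mR=-72540/110137 → advance -1; mR−mL=53100/110137 → turn +1·90°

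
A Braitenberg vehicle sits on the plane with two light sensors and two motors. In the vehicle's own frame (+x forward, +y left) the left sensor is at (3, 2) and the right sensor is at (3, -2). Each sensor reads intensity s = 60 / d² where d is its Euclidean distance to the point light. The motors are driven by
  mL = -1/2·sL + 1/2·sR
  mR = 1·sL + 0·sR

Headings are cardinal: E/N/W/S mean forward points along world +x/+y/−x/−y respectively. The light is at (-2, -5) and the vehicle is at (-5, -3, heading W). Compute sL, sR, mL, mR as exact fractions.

5/3 15/13 -10/39 5/3

left sensor world pos  = (-8, -5); dL² = 36
right sensor world pos = (-8, -1); dR² = 52
sL = 60/36 = 5/3
sR = 60/52 = 15/13
mL = -1/2·sL + 1/2·sR = -10/39
mR = 1·sL + 0·sR = 5/3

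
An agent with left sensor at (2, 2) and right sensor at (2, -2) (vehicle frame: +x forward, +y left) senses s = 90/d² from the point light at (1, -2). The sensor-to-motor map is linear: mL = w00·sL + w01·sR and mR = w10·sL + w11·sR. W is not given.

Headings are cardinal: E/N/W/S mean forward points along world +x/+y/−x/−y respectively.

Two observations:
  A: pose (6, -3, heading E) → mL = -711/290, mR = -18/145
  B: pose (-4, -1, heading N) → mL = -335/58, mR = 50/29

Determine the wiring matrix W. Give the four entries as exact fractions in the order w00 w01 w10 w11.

obs A: pose=(6,-3,E) → sL=9/5, sR=45/29, mL=-711/290, mR=-18/145
obs B: pose=(-4,-1,N) → sL=45/29, sR=5, mL=-335/58, mR=50/29
sensor matrix S = [[9/5, 45/29], [45/29, 5]]; det S = 5544/841
solve [mL_A; mL_B] = S·[w00; w01] and [mR_A; mR_B] = S·[w10; w11]:
  w00 = -1/2, w01 = -1, w10 = -1/2, w11 = 1/2

-1/2 -1 -1/2 1/2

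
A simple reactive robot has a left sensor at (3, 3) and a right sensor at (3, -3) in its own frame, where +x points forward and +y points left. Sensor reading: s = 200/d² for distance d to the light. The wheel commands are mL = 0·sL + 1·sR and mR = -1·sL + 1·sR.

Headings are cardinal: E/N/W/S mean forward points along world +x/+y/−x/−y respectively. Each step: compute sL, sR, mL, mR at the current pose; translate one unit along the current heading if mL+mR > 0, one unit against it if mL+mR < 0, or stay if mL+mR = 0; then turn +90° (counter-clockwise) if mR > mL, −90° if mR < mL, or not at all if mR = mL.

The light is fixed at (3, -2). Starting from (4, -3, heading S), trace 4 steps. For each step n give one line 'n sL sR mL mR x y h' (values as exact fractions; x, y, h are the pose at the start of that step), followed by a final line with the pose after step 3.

0 25/4 10 10 15/4 4 -3 S
1 200/29 40 40 960/29 4 -4 W
2 20 20 20 0 3 -4 N
3 200/13 8 8 -96/13 3 -3 E
final 4 -3 S

n=0: pose=(4,-3,S); sL=25/4, sR=10; mL=10, mR=15/4; mL+mR=55/4 → advance +1; mR−mL=-25/4 → turn -1·90°
n=1: pose=(4,-4,W); sL=200/29, sR=40; mL=40, mR=960/29; mL+mR=2120/29 → advance +1; mR−mL=-200/29 → turn -1·90°
n=2: pose=(3,-4,N); sL=20, sR=20; mL=20, mR=0; mL+mR=20 → advance +1; mR−mL=-20 → turn -1·90°
n=3: pose=(3,-3,E); sL=200/13, sR=8; mL=8, mR=-96/13; mL+mR=8/13 → advance +1; mR−mL=-200/13 → turn -1·90°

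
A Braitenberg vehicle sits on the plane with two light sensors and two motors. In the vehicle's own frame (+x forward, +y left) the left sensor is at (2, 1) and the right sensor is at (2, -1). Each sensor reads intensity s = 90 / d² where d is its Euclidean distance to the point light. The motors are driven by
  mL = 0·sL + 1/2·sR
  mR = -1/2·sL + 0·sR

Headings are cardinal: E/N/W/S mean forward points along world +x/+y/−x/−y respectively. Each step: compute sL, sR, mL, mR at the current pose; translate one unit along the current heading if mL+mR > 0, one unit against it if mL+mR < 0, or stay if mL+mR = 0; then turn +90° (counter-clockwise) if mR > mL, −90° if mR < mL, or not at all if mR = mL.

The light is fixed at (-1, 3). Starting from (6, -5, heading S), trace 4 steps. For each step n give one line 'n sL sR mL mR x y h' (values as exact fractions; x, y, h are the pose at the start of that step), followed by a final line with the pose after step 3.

0 45/82 45/68 45/136 -45/164 6 -5 S
1 18/25 90/89 45/89 -9/25 6 -6 W
2 45/37 45/49 45/98 -45/74 5 -6 N
3 18/29 18/37 9/37 -9/29 5 -7 E
final 4 -7 S

n=0: pose=(6,-5,S); sL=45/82, sR=45/68; mL=45/136, mR=-45/164; mL+mR=315/5576 → advance +1; mR−mL=-3375/5576 → turn -1·90°
n=1: pose=(6,-6,W); sL=18/25, sR=90/89; mL=45/89, mR=-9/25; mL+mR=324/2225 → advance +1; mR−mL=-1926/2225 → turn -1·90°
n=2: pose=(5,-6,N); sL=45/37, sR=45/49; mL=45/98, mR=-45/74; mL+mR=-270/1813 → advance -1; mR−mL=-1935/1813 → turn -1·90°
n=3: pose=(5,-7,E); sL=18/29, sR=18/37; mL=9/37, mR=-9/29; mL+mR=-72/1073 → advance -1; mR−mL=-594/1073 → turn -1·90°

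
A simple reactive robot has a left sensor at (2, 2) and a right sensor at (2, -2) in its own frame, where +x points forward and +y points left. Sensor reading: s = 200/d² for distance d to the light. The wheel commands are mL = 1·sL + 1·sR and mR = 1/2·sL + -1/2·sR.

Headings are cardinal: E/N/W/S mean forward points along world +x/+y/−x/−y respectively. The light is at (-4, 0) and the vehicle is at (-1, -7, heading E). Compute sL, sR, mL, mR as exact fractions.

left sensor world pos  = (1, -5); dL² = 50
right sensor world pos = (1, -9); dR² = 106
sL = 200/50 = 4
sR = 200/106 = 100/53
mL = 1·sL + 1·sR = 312/53
mR = 1/2·sL + -1/2·sR = 56/53

4 100/53 312/53 56/53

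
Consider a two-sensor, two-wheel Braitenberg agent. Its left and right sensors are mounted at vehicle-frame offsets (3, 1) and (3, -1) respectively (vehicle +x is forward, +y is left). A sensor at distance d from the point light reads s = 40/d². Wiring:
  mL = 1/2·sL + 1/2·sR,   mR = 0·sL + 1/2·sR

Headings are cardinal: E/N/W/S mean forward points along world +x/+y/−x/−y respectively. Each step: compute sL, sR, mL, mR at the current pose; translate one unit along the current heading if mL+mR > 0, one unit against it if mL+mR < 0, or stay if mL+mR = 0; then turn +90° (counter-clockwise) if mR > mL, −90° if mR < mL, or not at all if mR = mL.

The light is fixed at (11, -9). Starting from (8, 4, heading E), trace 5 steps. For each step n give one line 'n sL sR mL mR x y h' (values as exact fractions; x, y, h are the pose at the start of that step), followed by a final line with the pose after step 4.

n=0: pose=(8,4,E); sL=10/49, sR=5/18; mL=425/1764, mR=5/36; mL+mR=335/882 → advance +1; mR−mL=-5/49 → turn -1·90°
n=1: pose=(9,4,S); sL=40/101, sR=40/109; mL=4200/11009, mR=20/109; mL+mR=6220/11009 → advance +1; mR−mL=-20/101 → turn -1·90°
n=2: pose=(9,3,W); sL=20/73, sR=20/97; mL=1700/7081, mR=10/97; mL+mR=2430/7081 → advance +1; mR−mL=-10/73 → turn -1·90°
n=3: pose=(8,3,N); sL=40/241, sR=40/229; mL=9400/55189, mR=20/229; mL+mR=14220/55189 → advance +1; mR−mL=-20/241 → turn -1·90°
n=4: pose=(8,4,E); sL=10/49, sR=5/18; mL=425/1764, mR=5/36; mL+mR=335/882 → advance +1; mR−mL=-5/49 → turn -1·90°

0 10/49 5/18 425/1764 5/36 8 4 E
1 40/101 40/109 4200/11009 20/109 9 4 S
2 20/73 20/97 1700/7081 10/97 9 3 W
3 40/241 40/229 9400/55189 20/229 8 3 N
4 10/49 5/18 425/1764 5/36 8 4 E
final 9 4 S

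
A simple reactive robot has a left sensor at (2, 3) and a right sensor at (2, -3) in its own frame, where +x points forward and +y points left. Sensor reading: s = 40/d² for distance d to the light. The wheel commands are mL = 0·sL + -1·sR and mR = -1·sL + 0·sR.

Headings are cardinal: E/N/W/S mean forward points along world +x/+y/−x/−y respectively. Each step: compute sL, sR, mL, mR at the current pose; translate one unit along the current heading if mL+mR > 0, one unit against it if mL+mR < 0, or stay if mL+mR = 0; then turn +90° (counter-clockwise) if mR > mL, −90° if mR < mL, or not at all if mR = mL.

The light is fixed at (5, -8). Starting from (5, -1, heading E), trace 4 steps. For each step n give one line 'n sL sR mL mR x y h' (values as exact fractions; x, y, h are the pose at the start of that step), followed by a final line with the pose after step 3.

n=0: pose=(5,-1,E); sL=5/13, sR=2; mL=-2, mR=-5/13; mL+mR=-31/13 → advance -1; mR−mL=21/13 → turn +1·90°
n=1: pose=(4,-1,N); sL=40/97, sR=8/17; mL=-8/17, mR=-40/97; mL+mR=-1456/1649 → advance -1; mR−mL=96/1649 → turn +1·90°
n=2: pose=(4,-2,W); sL=20/9, sR=4/9; mL=-4/9, mR=-20/9; mL+mR=-8/3 → advance -1; mR−mL=-16/9 → turn -1·90°
n=3: pose=(5,-2,N); sL=40/73, sR=40/73; mL=-40/73, mR=-40/73; mL+mR=-80/73 → advance -1; mR−mL=0 → turn +0·90°

0 5/13 2 -2 -5/13 5 -1 E
1 40/97 8/17 -8/17 -40/97 4 -1 N
2 20/9 4/9 -4/9 -20/9 4 -2 W
3 40/73 40/73 -40/73 -40/73 5 -2 N
final 5 -3 N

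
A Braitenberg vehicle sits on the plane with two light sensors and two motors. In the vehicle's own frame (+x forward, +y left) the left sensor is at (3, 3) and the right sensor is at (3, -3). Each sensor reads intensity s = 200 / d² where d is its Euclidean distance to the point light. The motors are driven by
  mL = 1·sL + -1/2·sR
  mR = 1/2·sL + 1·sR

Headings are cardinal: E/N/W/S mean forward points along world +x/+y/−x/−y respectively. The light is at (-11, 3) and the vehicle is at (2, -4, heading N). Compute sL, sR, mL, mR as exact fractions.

50/29 25/34 2675/1972 1575/986

left sensor world pos  = (-1, -1); dL² = 116
right sensor world pos = (5, -1); dR² = 272
sL = 200/116 = 50/29
sR = 200/272 = 25/34
mL = 1·sL + -1/2·sR = 2675/1972
mR = 1/2·sL + 1·sR = 1575/986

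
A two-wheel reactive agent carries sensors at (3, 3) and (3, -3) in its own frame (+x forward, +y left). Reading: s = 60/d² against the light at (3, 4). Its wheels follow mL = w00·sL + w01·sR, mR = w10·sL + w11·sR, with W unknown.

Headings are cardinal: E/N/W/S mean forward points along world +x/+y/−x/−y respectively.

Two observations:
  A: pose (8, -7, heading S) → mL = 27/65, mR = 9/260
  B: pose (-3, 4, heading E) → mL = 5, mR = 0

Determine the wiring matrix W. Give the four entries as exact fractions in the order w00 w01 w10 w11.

obs A: pose=(8,-7,S) → sL=3/13, sR=3/10, mL=27/65, mR=9/260
obs B: pose=(-3,4,E) → sL=10/3, sR=10/3, mL=5, mR=0
sensor matrix S = [[3/13, 3/10], [10/3, 10/3]]; det S = -3/13
solve [mL_A; mL_B] = S·[w00; w01] and [mR_A; mR_B] = S·[w10; w11]:
  w00 = 1/2, w01 = 1, w10 = -1/2, w11 = 1/2

1/2 1 -1/2 1/2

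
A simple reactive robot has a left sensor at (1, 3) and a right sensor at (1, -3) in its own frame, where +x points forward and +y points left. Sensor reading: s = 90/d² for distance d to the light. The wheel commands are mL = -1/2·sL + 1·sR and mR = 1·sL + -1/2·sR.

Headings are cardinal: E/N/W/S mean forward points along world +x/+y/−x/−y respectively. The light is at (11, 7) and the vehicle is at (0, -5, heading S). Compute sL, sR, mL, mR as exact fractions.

left sensor world pos  = (3, -6); dL² = 233
right sensor world pos = (-3, -6); dR² = 365
sL = 90/233 = 90/233
sR = 90/365 = 18/73
mL = -1/2·sL + 1·sR = 909/17009
mR = 1·sL + -1/2·sR = 4473/17009

90/233 18/73 909/17009 4473/17009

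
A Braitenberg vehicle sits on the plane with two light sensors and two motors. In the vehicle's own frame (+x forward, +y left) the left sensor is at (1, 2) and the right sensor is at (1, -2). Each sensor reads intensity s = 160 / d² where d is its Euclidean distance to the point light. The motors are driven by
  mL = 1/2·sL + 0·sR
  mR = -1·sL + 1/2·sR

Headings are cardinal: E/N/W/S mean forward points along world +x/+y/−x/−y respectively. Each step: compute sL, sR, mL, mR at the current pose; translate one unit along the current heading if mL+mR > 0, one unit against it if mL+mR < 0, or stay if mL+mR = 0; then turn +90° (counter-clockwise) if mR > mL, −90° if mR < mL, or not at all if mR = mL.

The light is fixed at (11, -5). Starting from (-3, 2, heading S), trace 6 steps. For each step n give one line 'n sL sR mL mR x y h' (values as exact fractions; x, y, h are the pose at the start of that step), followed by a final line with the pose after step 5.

n=0: pose=(-3,2,S); sL=8/9, sR=40/73; mL=4/9, mR=-404/657; mL+mR=-112/657 → advance -1; mR−mL=-232/219 → turn -1·90°
n=1: pose=(-3,3,W); sL=160/261, sR=32/65; mL=80/261, mR=-6224/16965; mL+mR=-1024/16965 → advance -1; mR−mL=-3808/5655 → turn -1·90°
n=2: pose=(-2,3,N); sL=80/153, sR=80/101; mL=40/153, mR=-1960/15453; mL+mR=2080/15453 → advance +1; mR−mL=-2000/5151 → turn -1·90°
n=3: pose=(-2,4,E); sL=32/53, sR=160/193; mL=16/53, mR=-1936/10229; mL+mR=1152/10229 → advance +1; mR−mL=-5024/10229 → turn -1·90°
n=4: pose=(-1,4,S); sL=40/41, sR=8/13; mL=20/41, mR=-356/533; mL+mR=-96/533 → advance -1; mR−mL=-616/533 → turn -1·90°
n=5: pose=(-1,5,W); sL=160/233, sR=160/313; mL=80/233, mR=-31440/72929; mL+mR=-6400/72929 → advance -1; mR−mL=-56480/72929 → turn -1·90°

0 8/9 40/73 4/9 -404/657 -3 2 S
1 160/261 32/65 80/261 -6224/16965 -3 3 W
2 80/153 80/101 40/153 -1960/15453 -2 3 N
3 32/53 160/193 16/53 -1936/10229 -2 4 E
4 40/41 8/13 20/41 -356/533 -1 4 S
5 160/233 160/313 80/233 -31440/72929 -1 5 W
final 0 5 N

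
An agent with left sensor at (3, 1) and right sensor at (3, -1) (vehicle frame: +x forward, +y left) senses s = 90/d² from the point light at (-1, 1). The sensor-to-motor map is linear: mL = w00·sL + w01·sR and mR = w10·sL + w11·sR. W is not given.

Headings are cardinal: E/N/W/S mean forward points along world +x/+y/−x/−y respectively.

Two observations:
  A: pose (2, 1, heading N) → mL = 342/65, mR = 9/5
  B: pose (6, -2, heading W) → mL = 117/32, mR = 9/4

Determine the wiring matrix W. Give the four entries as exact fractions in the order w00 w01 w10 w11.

obs A: pose=(2,1,N) → sL=90/13, sR=18/5, mL=342/65, mR=9/5
obs B: pose=(6,-2,W) → sL=45/16, sR=9/2, mL=117/32, mR=9/4
sensor matrix S = [[90/13, 18/5], [45/16, 9/2]]; det S = 2187/104
solve [mL_A; mL_B] = S·[w00; w01] and [mR_A; mR_B] = S·[w10; w11]:
  w00 = 1/2, w01 = 1/2, w10 = 0, w11 = 1/2

1/2 1/2 0 1/2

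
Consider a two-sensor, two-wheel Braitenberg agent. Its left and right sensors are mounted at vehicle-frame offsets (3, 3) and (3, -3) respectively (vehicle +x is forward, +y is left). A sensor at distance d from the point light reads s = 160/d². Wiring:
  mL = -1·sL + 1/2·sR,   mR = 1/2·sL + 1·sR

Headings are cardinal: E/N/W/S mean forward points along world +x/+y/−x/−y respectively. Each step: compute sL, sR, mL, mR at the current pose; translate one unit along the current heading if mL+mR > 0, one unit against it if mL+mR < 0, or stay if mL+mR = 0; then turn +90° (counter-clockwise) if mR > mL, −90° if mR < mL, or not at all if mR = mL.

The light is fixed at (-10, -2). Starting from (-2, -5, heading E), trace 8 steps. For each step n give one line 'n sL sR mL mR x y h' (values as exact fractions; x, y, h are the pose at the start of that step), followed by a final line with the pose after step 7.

0 160/121 160/157 -15440/18997 31920/18997 -2 -5 E
1 40/9 10/9 -35/9 10/3 -1 -5 N
2 32/17 160/37 176/629 3312/629 -1 -6 W
3 16/17 80/37 88/629 1656/629 -2 -6 S
4 32/25 32/37 -784/925 1392/925 -2 -7 E
5 4 40/37 -128/37 114/37 -1 -7 N
6 160/117 32/9 16/39 496/117 -1 -8 W
7 80/101 80/53 -200/5353 10200/5353 -2 -8 S
final -2 -9 E

n=0: pose=(-2,-5,E); sL=160/121, sR=160/157; mL=-15440/18997, mR=31920/18997; mL+mR=16480/18997 → advance +1; mR−mL=47360/18997 → turn +1·90°
n=1: pose=(-1,-5,N); sL=40/9, sR=10/9; mL=-35/9, mR=10/3; mL+mR=-5/9 → advance -1; mR−mL=65/9 → turn +1·90°
n=2: pose=(-1,-6,W); sL=32/17, sR=160/37; mL=176/629, mR=3312/629; mL+mR=3488/629 → advance +1; mR−mL=3136/629 → turn +1·90°
n=3: pose=(-2,-6,S); sL=16/17, sR=80/37; mL=88/629, mR=1656/629; mL+mR=1744/629 → advance +1; mR−mL=1568/629 → turn +1·90°
n=4: pose=(-2,-7,E); sL=32/25, sR=32/37; mL=-784/925, mR=1392/925; mL+mR=608/925 → advance +1; mR−mL=2176/925 → turn +1·90°
n=5: pose=(-1,-7,N); sL=4, sR=40/37; mL=-128/37, mR=114/37; mL+mR=-14/37 → advance -1; mR−mL=242/37 → turn +1·90°
n=6: pose=(-1,-8,W); sL=160/117, sR=32/9; mL=16/39, mR=496/117; mL+mR=544/117 → advance +1; mR−mL=448/117 → turn +1·90°
n=7: pose=(-2,-8,S); sL=80/101, sR=80/53; mL=-200/5353, mR=10200/5353; mL+mR=10000/5353 → advance +1; mR−mL=10400/5353 → turn +1·90°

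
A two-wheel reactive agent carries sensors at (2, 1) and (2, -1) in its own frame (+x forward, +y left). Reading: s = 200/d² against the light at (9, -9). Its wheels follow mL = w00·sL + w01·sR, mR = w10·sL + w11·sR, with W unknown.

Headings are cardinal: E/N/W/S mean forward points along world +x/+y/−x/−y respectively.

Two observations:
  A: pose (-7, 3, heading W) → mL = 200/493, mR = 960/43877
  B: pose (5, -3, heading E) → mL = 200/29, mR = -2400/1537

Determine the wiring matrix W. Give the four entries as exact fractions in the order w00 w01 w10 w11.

obs A: pose=(-7,3,W) → sL=40/89, sR=200/493, mL=200/493, mR=960/43877
obs B: pose=(5,-3,E) → sL=200/53, sR=200/29, mL=200/29, mR=-2400/1537
sensor matrix S = [[40/89, 200/493], [200/53, 200/29]]; det S = 3648000/2325481
solve [mL_A; mL_B] = S·[w00; w01] and [mR_A; mR_B] = S·[w10; w11]:
  w00 = 0, w01 = 1, w10 = 1/2, w11 = -1/2

0 1 1/2 -1/2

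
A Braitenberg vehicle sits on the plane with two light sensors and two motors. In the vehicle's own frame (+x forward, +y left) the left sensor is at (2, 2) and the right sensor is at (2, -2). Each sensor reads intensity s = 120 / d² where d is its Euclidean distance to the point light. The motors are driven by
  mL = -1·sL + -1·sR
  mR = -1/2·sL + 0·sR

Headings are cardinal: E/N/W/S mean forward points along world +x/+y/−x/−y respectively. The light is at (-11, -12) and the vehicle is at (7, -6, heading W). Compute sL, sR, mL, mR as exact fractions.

left sensor world pos  = (5, -8); dL² = 272
right sensor world pos = (5, -4); dR² = 320
sL = 120/272 = 15/34
sR = 120/320 = 3/8
mL = -1·sL + -1·sR = -111/136
mR = -1/2·sL + 0·sR = -15/68

15/34 3/8 -111/136 -15/68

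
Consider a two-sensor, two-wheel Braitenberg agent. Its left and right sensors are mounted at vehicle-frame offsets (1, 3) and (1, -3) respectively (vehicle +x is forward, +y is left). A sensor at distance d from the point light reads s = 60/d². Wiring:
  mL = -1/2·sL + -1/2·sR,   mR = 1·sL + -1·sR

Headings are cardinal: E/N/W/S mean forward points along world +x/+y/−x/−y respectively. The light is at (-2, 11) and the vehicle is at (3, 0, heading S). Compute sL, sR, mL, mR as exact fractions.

left sensor world pos  = (6, -1); dL² = 208
right sensor world pos = (0, -1); dR² = 148
sL = 60/208 = 15/52
sR = 60/148 = 15/37
mL = -1/2·sL + -1/2·sR = -1335/3848
mR = 1·sL + -1·sR = -225/1924

15/52 15/37 -1335/3848 -225/1924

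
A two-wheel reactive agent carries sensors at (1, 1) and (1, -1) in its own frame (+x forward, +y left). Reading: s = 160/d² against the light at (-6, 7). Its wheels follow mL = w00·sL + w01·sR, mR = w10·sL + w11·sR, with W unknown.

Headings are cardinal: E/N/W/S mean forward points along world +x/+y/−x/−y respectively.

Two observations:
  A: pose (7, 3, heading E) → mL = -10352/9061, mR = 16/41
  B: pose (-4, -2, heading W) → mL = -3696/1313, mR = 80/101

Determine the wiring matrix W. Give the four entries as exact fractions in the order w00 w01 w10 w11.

-1 -1/2 1/2 0

obs A: pose=(7,3,E) → sL=32/41, sR=160/221, mL=-10352/9061, mR=16/41
obs B: pose=(-4,-2,W) → sL=160/101, sR=32/13, mL=-3696/1313, mR=80/101
sensor matrix S = [[32/41, 160/221], [160/101, 32/13]]; det S = 708608/915161
solve [mL_A; mL_B] = S·[w00; w01] and [mR_A; mR_B] = S·[w10; w11]:
  w00 = -1, w01 = -1/2, w10 = 1/2, w11 = 0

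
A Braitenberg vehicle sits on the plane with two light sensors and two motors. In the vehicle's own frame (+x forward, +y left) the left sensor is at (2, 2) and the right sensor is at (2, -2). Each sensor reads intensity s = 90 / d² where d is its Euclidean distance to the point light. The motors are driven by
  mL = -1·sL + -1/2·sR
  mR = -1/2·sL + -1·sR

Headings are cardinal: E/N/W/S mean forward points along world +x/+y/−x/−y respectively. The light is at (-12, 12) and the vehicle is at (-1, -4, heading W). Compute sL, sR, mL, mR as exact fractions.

left sensor world pos  = (-3, -6); dL² = 405
right sensor world pos = (-3, -2); dR² = 277
sL = 90/405 = 2/9
sR = 90/277 = 90/277
mL = -1·sL + -1/2·sR = -959/2493
mR = -1/2·sL + -1·sR = -1087/2493

2/9 90/277 -959/2493 -1087/2493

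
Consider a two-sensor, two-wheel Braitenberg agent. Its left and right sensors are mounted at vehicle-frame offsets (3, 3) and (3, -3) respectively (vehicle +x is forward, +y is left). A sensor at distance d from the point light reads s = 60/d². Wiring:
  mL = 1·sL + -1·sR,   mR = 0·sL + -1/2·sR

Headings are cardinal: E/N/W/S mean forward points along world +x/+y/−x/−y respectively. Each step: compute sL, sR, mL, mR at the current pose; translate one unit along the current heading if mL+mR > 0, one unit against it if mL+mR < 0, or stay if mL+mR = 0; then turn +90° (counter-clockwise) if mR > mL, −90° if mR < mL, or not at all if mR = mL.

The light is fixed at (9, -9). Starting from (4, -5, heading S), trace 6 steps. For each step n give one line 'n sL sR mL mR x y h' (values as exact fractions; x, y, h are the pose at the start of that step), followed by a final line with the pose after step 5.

n=0: pose=(4,-5,S); sL=12, sR=12/13; mL=144/13, mR=-6/13; mL+mR=138/13 → advance +1; mR−mL=-150/13 → turn -1·90°
n=1: pose=(4,-6,W); sL=15/16, sR=3/5; mL=27/80, mR=-3/10; mL+mR=3/80 → advance +1; mR−mL=-51/80 → turn -1·90°
n=2: pose=(3,-6,N); sL=20/39, sR=4/3; mL=-32/39, mR=-2/3; mL+mR=-58/39 → advance -1; mR−mL=2/13 → turn +1·90°
n=3: pose=(3,-7,W); sL=30/41, sR=30/53; mL=360/2173, mR=-15/53; mL+mR=-255/2173 → advance -1; mR−mL=-975/2173 → turn -1·90°
n=4: pose=(4,-7,N); sL=60/89, sR=60/29; mL=-3600/2581, mR=-30/29; mL+mR=-6270/2581 → advance -1; mR−mL=930/2581 → turn +1·90°
n=5: pose=(4,-8,W); sL=15/17, sR=3/4; mL=9/68, mR=-3/8; mL+mR=-33/136 → advance -1; mR−mL=-69/136 → turn -1·90°

0 12 12/13 144/13 -6/13 4 -5 S
1 15/16 3/5 27/80 -3/10 4 -6 W
2 20/39 4/3 -32/39 -2/3 3 -6 N
3 30/41 30/53 360/2173 -15/53 3 -7 W
4 60/89 60/29 -3600/2581 -30/29 4 -7 N
5 15/17 3/4 9/68 -3/8 4 -8 W
final 5 -8 N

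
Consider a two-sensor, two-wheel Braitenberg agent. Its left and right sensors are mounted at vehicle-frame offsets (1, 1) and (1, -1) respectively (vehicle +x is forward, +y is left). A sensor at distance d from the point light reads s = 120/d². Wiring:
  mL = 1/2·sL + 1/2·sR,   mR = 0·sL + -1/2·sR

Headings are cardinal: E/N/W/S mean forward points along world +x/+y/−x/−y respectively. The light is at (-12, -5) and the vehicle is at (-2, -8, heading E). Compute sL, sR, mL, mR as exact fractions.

left sensor world pos  = (-1, -7); dL² = 125
right sensor world pos = (-1, -9); dR² = 137
sL = 120/125 = 24/25
sR = 120/137 = 120/137
mL = 1/2·sL + 1/2·sR = 3144/3425
mR = 0·sL + -1/2·sR = -60/137

24/25 120/137 3144/3425 -60/137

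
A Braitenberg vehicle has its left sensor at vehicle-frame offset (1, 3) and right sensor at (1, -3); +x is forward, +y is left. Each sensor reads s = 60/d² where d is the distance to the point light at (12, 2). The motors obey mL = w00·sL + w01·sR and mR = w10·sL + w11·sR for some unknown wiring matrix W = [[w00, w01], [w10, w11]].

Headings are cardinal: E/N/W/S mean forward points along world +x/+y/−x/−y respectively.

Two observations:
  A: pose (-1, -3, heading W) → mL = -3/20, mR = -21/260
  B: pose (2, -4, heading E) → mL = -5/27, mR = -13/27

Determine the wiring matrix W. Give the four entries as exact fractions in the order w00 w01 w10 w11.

0 -1/2 -1 1/2

obs A: pose=(-1,-3,W) → sL=3/13, sR=3/10, mL=-3/20, mR=-21/260
obs B: pose=(2,-4,E) → sL=2/3, sR=10/27, mL=-5/27, mR=-13/27
sensor matrix S = [[3/13, 3/10], [2/3, 10/27]]; det S = -67/585
solve [mL_A; mL_B] = S·[w00; w01] and [mR_A; mR_B] = S·[w10; w11]:
  w00 = 0, w01 = -1/2, w10 = -1, w11 = 1/2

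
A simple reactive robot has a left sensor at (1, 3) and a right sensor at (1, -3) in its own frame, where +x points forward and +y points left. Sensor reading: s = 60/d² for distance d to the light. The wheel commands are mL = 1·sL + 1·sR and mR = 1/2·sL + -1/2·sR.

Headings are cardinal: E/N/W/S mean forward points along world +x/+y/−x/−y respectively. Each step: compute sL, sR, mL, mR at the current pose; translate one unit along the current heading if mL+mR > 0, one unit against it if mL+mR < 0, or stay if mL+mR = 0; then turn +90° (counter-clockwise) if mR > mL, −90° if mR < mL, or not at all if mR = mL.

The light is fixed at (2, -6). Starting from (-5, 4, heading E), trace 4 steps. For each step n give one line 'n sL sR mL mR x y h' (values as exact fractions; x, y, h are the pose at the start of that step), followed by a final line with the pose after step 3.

0 12/41 12/17 696/697 -144/697 -5 4 E
1 2/3 10/27 28/27 4/27 -4 4 S
2 12/17 60/193 3336/3281 648/3281 -4 3 W
3 3/10 15/29 237/290 -63/580 -5 3 N
final -5 4 E

n=0: pose=(-5,4,E); sL=12/41, sR=12/17; mL=696/697, mR=-144/697; mL+mR=552/697 → advance +1; mR−mL=-840/697 → turn -1·90°
n=1: pose=(-4,4,S); sL=2/3, sR=10/27; mL=28/27, mR=4/27; mL+mR=32/27 → advance +1; mR−mL=-8/9 → turn -1·90°
n=2: pose=(-4,3,W); sL=12/17, sR=60/193; mL=3336/3281, mR=648/3281; mL+mR=3984/3281 → advance +1; mR−mL=-2688/3281 → turn -1·90°
n=3: pose=(-5,3,N); sL=3/10, sR=15/29; mL=237/290, mR=-63/580; mL+mR=411/580 → advance +1; mR−mL=-537/580 → turn -1·90°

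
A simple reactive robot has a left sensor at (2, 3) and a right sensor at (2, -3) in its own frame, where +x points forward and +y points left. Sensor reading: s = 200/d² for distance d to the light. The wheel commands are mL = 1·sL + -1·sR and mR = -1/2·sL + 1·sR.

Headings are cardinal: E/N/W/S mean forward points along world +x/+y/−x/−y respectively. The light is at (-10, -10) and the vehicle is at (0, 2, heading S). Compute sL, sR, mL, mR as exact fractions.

left sensor world pos  = (3, 0); dL² = 269
right sensor world pos = (-3, 0); dR² = 149
sL = 200/269 = 200/269
sR = 200/149 = 200/149
mL = 1·sL + -1·sR = -24000/40081
mR = -1/2·sL + 1·sR = 38900/40081

200/269 200/149 -24000/40081 38900/40081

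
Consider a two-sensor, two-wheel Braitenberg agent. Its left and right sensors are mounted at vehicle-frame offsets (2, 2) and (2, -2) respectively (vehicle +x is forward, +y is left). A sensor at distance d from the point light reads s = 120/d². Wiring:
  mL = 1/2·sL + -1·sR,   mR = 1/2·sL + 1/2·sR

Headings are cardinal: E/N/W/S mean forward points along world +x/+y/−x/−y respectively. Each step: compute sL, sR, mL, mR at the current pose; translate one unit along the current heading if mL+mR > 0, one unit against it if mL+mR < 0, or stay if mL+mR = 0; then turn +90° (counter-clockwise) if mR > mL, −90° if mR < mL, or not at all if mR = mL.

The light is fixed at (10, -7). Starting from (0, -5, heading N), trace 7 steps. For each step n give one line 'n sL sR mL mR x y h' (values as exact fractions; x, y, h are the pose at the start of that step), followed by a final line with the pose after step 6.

n=0: pose=(0,-5,N); sL=3/4, sR=3/2; mL=-9/8, mR=9/8; mL+mR=0 → advance +0; mR−mL=9/4 → turn +1·90°
n=1: pose=(0,-5,W); sL=5/6, sR=3/4; mL=-1/3, mR=19/24; mL+mR=11/24 → advance +1; mR−mL=9/8 → turn +1·90°
n=2: pose=(-1,-5,S); sL=40/27, sR=120/169; mL=140/4563, mR=5000/4563; mL+mR=5140/4563 → advance +1; mR−mL=180/169 → turn +1·90°
n=3: pose=(-1,-6,E); sL=4/3, sR=60/41; mL=-98/123, mR=172/123; mL+mR=74/123 → advance +1; mR−mL=90/41 → turn +1·90°
n=4: pose=(0,-6,N); sL=40/51, sR=120/73; mL=-4660/3723, mR=4520/3723; mL+mR=-140/3723 → advance -1; mR−mL=180/73 → turn +1·90°
n=5: pose=(0,-7,W); sL=30/37, sR=30/37; mL=-15/37, mR=30/37; mL+mR=15/37 → advance +1; mR−mL=45/37 → turn +1·90°
n=6: pose=(-1,-7,S); sL=24/17, sR=120/173; mL=36/2941, mR=3096/2941; mL+mR=3132/2941 → advance +1; mR−mL=180/173 → turn +1·90°

0 3/4 3/2 -9/8 9/8 0 -5 N
1 5/6 3/4 -1/3 19/24 0 -5 W
2 40/27 120/169 140/4563 5000/4563 -1 -5 S
3 4/3 60/41 -98/123 172/123 -1 -6 E
4 40/51 120/73 -4660/3723 4520/3723 0 -6 N
5 30/37 30/37 -15/37 30/37 0 -7 W
6 24/17 120/173 36/2941 3096/2941 -1 -7 S
final -1 -8 E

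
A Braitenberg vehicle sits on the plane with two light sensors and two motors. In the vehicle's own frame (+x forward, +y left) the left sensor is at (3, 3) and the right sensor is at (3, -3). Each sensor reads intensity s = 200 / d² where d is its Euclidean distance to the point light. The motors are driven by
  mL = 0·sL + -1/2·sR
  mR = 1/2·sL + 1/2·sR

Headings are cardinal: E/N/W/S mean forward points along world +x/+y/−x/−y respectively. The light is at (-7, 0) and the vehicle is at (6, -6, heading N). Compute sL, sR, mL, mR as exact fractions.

left sensor world pos  = (3, -3); dL² = 109
right sensor world pos = (9, -3); dR² = 265
sL = 200/109 = 200/109
sR = 200/265 = 40/53
mL = 0·sL + -1/2·sR = -20/53
mR = 1/2·sL + 1/2·sR = 7480/5777

200/109 40/53 -20/53 7480/5777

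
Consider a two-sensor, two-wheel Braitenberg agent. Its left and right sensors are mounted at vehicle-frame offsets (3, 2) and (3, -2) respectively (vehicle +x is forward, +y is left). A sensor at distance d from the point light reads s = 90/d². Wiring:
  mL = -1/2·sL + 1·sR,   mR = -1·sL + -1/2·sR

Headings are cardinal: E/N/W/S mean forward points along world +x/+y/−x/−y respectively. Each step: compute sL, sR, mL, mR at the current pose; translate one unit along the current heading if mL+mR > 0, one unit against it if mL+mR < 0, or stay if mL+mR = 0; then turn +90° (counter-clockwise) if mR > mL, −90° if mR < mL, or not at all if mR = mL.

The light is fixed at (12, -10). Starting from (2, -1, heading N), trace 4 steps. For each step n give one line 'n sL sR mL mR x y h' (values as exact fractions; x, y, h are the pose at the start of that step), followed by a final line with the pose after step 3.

n=0: pose=(2,-1,N); sL=5/16, sR=45/104; mL=115/416, mR=-55/104; mL+mR=-105/416 → advance -1; mR−mL=-335/416 → turn -1·90°
n=1: pose=(2,-2,E); sL=90/149, sR=18/17; mL=1917/2533, mR=-2871/2533; mL+mR=-954/2533 → advance -1; mR−mL=-4788/2533 → turn -1·90°
n=2: pose=(1,-2,S); sL=45/53, sR=45/97; mL=405/10282, mR=-11115/10282; mL+mR=-5355/5141 → advance -1; mR−mL=-5760/5141 → turn -1·90°
n=3: pose=(1,-1,W); sL=18/49, sR=90/317; mL=1557/15533, mR=-7911/15533; mL+mR=-6354/15533 → advance -1; mR−mL=-9468/15533 → turn -1·90°

0 5/16 45/104 115/416 -55/104 2 -1 N
1 90/149 18/17 1917/2533 -2871/2533 2 -2 E
2 45/53 45/97 405/10282 -11115/10282 1 -2 S
3 18/49 90/317 1557/15533 -7911/15533 1 -1 W
final 2 -1 N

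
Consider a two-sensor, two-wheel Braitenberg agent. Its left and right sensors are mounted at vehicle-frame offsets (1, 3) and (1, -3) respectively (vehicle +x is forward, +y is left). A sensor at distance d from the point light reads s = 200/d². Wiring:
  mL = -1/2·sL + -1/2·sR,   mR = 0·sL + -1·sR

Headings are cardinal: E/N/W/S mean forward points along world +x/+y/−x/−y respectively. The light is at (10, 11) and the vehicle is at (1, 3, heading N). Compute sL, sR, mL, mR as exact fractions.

left sensor world pos  = (-2, 4); dL² = 193
right sensor world pos = (4, 4); dR² = 85
sL = 200/193 = 200/193
sR = 200/85 = 40/17
mL = -1/2·sL + -1/2·sR = -5560/3281
mR = 0·sL + -1·sR = -40/17

200/193 40/17 -5560/3281 -40/17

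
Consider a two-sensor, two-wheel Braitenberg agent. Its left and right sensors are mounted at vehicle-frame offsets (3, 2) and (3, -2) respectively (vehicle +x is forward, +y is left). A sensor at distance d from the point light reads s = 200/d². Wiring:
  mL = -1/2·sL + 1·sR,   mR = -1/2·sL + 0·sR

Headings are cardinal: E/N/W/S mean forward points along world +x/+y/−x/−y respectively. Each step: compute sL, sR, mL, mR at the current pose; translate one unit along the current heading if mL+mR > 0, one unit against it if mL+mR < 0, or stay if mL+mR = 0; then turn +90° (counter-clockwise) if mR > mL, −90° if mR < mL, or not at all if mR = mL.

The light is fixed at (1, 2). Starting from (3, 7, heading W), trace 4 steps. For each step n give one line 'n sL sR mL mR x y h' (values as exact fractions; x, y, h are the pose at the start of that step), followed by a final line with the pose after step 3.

n=0: pose=(3,7,W); sL=20, sR=4; mL=-6, mR=-10; mL+mR=-16 → advance -1; mR−mL=-4 → turn -1·90°
n=1: pose=(4,7,N); sL=40/13, sR=200/89; mL=820/1157, mR=-20/13; mL+mR=-960/1157 → advance -1; mR−mL=-200/89 → turn -1·90°
n=2: pose=(4,6,E); sL=25/9, sR=5; mL=65/18, mR=-25/18; mL+mR=20/9 → advance +1; mR−mL=-5 → turn -1·90°
n=3: pose=(5,6,S); sL=200/37, sR=40; mL=1380/37, mR=-100/37; mL+mR=1280/37 → advance +1; mR−mL=-40 → turn -1·90°

0 20 4 -6 -10 3 7 W
1 40/13 200/89 820/1157 -20/13 4 7 N
2 25/9 5 65/18 -25/18 4 6 E
3 200/37 40 1380/37 -100/37 5 6 S
final 5 5 W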